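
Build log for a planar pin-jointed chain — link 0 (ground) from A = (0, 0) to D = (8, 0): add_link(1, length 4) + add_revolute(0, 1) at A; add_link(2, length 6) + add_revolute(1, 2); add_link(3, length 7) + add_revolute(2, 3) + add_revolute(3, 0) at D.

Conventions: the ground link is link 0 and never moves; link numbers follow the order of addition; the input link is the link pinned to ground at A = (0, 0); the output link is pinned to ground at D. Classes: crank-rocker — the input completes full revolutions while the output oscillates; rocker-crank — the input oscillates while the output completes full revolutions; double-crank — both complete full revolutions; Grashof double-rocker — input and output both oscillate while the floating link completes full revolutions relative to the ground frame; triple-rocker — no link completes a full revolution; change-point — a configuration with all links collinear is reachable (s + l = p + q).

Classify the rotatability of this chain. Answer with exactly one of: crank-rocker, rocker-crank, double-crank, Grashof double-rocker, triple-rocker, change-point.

lengths: ground=8, input=4, coupler=6, output=7
sorted: s=4 (shortest), l=8 (longest), p+q=13
s + l = 12 vs p + q = 13
s + l < p + q (Grashof) with shortest = input link → crank-rocker

crank-rocker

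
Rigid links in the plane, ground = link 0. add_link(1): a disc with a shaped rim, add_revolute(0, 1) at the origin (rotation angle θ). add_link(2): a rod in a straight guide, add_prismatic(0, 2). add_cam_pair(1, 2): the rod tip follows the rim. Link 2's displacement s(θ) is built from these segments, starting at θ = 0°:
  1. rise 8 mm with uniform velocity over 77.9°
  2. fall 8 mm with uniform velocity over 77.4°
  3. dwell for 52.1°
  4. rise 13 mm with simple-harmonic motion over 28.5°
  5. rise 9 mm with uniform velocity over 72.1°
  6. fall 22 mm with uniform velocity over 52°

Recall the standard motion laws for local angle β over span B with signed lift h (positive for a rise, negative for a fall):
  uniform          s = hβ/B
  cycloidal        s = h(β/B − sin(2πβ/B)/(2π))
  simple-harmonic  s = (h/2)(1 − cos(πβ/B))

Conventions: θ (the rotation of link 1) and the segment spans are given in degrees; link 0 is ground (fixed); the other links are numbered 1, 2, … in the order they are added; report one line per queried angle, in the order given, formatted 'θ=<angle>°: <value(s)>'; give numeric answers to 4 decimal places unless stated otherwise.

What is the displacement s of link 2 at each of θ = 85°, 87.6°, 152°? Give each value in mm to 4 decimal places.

segment 1 (0° to 77.9°, uniform, h = 8) is passed completely: s = 0.0000 + (8) = 8.0000
θ = 85° falls in segment 2 (77.9° to 155.3°, uniform, h = -8): β = 85 − 77.9 = 7.1°, B = 77.4°; Δs = -8·7.1/77.4 = -0.7339; s = 8.0000 − 0.7339 = 7.2661
θ = 87.6° falls in segment 2 (77.9° to 155.3°, uniform, h = -8): β = 87.6 − 77.9 = 9.7°, B = 77.4°; Δs = -8·9.7/77.4 = -1.0026; s = 8.0000 − 1.0026 = 6.9974
θ = 152° falls in segment 2 (77.9° to 155.3°, uniform, h = -8): β = 152 − 77.9 = 74.1°, B = 77.4°; Δs = -8·74.1/77.4 = -7.6589; s = 8.0000 − 7.6589 = 0.3411

θ=85°: 7.2661
θ=87.6°: 6.9974
θ=152°: 0.3411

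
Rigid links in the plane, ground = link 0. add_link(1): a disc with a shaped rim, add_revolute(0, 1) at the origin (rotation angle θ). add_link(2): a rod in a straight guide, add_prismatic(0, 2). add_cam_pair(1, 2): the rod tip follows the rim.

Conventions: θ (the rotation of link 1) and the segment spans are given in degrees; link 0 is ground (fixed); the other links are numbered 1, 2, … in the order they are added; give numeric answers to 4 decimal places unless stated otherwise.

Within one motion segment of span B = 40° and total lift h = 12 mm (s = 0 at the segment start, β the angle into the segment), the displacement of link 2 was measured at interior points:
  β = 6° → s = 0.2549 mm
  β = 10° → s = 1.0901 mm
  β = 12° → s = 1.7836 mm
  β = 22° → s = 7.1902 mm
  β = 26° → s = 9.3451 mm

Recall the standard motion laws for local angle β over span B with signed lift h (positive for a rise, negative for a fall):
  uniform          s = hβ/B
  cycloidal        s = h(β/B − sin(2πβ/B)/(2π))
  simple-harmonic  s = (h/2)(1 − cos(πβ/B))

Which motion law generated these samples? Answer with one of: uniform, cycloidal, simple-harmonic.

candidates at β/B = r: uniform s = h·r (linear in β); cycloidal s = h·(r − sin(2πr)/(2π)); simple-harmonic s = (h/2)(1 − cos(πr))
β=6°: printed 0.2549 | uniform 1.8000, cycloidal 0.2549, simple-harmonic 0.6540
β=10°: printed 1.0901 | uniform 3.0000, cycloidal 1.0901, simple-harmonic 1.7574
β=12°: printed 1.7836 | uniform 3.6000, cycloidal 1.7836, simple-harmonic 2.4733
β=22°: printed 7.1902 | uniform 6.6000, cycloidal 7.1902, simple-harmonic 6.9386
β=26°: printed 9.3451 | uniform 7.8000, cycloidal 9.3451, simple-harmonic 8.7239
only one law matches every sample → cycloidal

cycloidal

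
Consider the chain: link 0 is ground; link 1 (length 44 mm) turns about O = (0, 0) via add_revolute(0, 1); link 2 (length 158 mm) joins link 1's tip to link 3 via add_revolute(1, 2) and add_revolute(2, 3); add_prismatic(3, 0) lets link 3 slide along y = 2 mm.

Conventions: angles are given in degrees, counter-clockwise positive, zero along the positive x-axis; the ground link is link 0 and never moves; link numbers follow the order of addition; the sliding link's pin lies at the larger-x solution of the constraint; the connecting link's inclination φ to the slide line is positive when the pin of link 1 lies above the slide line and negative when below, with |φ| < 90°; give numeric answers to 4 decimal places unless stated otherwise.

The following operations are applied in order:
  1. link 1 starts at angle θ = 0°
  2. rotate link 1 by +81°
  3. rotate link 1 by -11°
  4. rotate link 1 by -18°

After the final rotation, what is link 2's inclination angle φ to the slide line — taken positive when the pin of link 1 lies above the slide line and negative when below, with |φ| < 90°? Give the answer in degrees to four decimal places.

geometry: r = 44 mm, L = 158 mm, e = 2 mm; θ starts at 0°
rotate link 1 by +81°: θ ← 0° +81° = 81°
rotate link 1 by -11°: θ ← 81° -11° = 70°
rotate link 1 by -18°: θ ← 70° -18° = 52°
h = r sin θ − e = 34.672473 − 2 = 32.672473
sin φ = h / L = 32.672473 / 158 = 0.20678780
φ = arcsin(0.20678780) = 11.934175°

11.9342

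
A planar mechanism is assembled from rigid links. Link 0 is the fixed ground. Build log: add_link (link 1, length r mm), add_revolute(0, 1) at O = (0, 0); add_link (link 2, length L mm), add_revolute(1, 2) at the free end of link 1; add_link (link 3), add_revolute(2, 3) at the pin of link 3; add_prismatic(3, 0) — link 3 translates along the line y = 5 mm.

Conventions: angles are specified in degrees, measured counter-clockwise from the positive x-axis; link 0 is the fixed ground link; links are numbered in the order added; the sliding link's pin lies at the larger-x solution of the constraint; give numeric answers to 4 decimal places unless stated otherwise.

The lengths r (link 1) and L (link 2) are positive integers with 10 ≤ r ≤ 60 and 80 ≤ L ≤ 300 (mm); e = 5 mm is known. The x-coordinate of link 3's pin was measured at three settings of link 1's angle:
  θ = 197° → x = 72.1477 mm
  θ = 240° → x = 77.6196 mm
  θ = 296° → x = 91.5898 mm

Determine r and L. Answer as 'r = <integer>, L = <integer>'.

constraint per measurement: (x − r cos θ)² + (r sin θ − e)² = L²
subtracting the θ₁ and θ₂ equations cancels the r² and L² terms:
r = (x₁² − x₂²) / (2[(x₁cos θ₁ + e sin θ₁) − (x₂cos θ₂ + e sin θ₂)]) = 15.0000 → r = 15
L² = (x₁ − r cos θ₁)² + (r sin θ₁ − e)² = 7569.0020 → L = 87.0000 → L = 87
check at θ₃=296°: x = 91.5898 (printed 91.5898) ✓

r = 15, L = 87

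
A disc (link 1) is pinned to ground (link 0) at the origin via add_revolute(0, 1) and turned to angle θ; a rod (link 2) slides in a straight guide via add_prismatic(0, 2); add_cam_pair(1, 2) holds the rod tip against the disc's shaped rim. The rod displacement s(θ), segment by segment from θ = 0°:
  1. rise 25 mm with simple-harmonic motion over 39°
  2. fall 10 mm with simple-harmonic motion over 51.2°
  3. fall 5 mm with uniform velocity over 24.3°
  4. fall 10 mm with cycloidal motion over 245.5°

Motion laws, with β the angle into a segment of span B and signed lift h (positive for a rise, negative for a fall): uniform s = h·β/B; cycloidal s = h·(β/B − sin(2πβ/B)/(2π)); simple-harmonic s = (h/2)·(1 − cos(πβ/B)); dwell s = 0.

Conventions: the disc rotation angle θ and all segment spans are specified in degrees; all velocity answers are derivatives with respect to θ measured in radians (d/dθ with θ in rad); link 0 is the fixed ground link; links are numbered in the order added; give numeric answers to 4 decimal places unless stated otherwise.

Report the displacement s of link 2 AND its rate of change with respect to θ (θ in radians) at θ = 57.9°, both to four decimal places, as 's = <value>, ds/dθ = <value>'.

segment 1 (0° to 39°, simple-harmonic, h = 25) is passed completely: s = 0.0000 + (25) = 25.0000
θ = 57.9° falls in segment 2 (39° to 90.2°, simple-harmonic, h = -10): β = 57.9 − 39 = 18.9°, B = 51.2°; Δs = -10/2·(1 − cos(π·0.3691)) = -3.0019; s = 25.0000 − 3.0019 = 21.9981
velocity in seg [39°–90.2°] (simple-harmonic), θ in radians: β = 18.9° = 0.3299 rad, B = 51.2° = 0.8936 rad; ds/dθ = (πh/(2B)) sin(πβ/B) = (π·(-10)/(2·0.8936)) sin(π·0.3691) = -16.113499 mm/rad

s = 21.9981, ds/dθ = -16.1135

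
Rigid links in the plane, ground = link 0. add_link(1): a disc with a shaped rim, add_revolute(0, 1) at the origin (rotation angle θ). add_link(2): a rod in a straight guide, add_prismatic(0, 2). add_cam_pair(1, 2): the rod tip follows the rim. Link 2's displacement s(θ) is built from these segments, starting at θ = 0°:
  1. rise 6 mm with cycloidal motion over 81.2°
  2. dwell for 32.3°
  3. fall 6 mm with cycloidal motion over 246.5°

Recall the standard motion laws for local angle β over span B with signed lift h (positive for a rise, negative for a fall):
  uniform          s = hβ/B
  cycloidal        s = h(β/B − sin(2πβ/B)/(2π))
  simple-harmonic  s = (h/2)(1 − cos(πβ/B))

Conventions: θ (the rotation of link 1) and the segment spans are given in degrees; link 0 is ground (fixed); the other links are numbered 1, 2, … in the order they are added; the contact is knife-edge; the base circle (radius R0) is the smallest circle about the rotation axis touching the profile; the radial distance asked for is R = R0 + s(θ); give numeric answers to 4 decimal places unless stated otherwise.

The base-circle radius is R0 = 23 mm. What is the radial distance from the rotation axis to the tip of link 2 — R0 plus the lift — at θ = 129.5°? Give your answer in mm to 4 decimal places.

segment 1 (0° to 81.2°, cycloidal, h = 6) is passed completely: s = 0.0000 + (6) = 6.0000
segment 2 (81.2° to 113.5°, dwell): s unchanged at 6.0000
θ = 129.5° falls in segment 3 (113.5° to 360°, cycloidal, h = -6): β = 129.5 − 113.5 = 16°, B = 246.5°; Δs = -6·(0.0649 − sin(2π·0.0649)/(2π)) = -0.0107; s = 6.0000 − 0.0107 = 5.9893
R = R0 + s = 23 + 5.9893 = 28.9893

28.9893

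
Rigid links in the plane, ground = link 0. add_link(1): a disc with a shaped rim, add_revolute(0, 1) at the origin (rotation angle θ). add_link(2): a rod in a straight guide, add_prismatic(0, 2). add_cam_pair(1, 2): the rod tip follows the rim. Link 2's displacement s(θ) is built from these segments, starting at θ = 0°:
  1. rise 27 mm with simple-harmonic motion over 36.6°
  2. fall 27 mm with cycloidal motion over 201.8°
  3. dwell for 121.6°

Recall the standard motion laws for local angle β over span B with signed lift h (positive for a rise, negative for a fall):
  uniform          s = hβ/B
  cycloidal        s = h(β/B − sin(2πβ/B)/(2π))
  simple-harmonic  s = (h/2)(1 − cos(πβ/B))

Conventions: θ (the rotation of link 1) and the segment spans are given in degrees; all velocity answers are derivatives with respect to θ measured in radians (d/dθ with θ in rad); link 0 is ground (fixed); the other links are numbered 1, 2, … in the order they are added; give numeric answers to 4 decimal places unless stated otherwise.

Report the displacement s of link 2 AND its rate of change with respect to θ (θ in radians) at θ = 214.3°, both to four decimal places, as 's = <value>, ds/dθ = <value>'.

segment 1 (0° to 36.6°, simple-harmonic, h = 27) is passed completely: s = 0.0000 + (27) = 27.0000
θ = 214.3° falls in segment 2 (36.6° to 238.4°, cycloidal, h = -27): β = 214.3 − 36.6 = 177.7°, B = 201.8°; Δs = -27·(0.8806 − sin(2π·0.8806)/(2π)) = -26.7058; s = 27.0000 − 26.7058 = 0.2942
velocity in seg [36.6°–238.4°] (cycloidal), θ in radians: β = 177.7° = 3.1015 rad, B = 201.8° = 3.5221 rad; ds/dθ = (h/B)(1 − cos(2πβ/B)) = ((-27)/3.5221)(1 − cos(2π·0.8806)) = -2.058793 mm/rad

s = 0.2942, ds/dθ = -2.0588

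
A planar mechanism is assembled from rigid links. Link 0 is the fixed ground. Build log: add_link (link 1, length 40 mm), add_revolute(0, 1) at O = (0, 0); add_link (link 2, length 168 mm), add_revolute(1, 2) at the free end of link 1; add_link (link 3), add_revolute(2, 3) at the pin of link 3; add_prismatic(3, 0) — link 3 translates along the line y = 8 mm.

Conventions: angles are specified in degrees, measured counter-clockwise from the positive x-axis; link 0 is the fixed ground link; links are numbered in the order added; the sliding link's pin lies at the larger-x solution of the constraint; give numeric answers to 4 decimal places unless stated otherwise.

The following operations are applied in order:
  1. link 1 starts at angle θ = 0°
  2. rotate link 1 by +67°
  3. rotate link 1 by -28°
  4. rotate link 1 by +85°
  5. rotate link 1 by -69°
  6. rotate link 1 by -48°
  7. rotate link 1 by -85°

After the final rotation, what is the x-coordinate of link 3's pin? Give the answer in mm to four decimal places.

geometry: r = 40 mm, L = 168 mm, e = 8 mm; θ starts at 0°
rotate link 1 by +67°: θ ← 0° +67° = 67°
rotate link 1 by -28°: θ ← 67° -28° = 39°
rotate link 1 by +85°: θ ← 39° +85° = 124°
rotate link 1 by -69°: θ ← 124° -69° = 55°
rotate link 1 by -48°: θ ← 55° -48° = 7°
rotate link 1 by -85°: θ ← 7° -85° = -78°
crank pin P = (r cos θ, r sin θ) = (8.316468, -39.125904)
h = r sin θ − e = -39.125904 − 8 = -47.125904
x = r cos θ + √(L² − h²) = 8.316468 + 161.254920 = 169.571387

169.5714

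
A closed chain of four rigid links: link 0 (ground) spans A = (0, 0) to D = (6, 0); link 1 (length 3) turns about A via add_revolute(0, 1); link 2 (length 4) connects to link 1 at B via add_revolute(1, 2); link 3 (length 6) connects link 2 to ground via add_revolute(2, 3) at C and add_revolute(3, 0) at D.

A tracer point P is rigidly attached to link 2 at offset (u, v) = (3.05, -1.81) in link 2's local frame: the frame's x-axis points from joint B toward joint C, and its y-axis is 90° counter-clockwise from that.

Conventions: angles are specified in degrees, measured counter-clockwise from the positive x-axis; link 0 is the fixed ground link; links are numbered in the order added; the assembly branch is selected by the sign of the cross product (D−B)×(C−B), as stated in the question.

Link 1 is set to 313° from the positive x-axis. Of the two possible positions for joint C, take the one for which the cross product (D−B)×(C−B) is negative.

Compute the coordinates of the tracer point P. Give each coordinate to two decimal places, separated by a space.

A=(0,0), D=(6.00,0)
B = A + 3.00·(cos313°, sin313°) = (2.0460, -2.1941)
|BD| = 4.5220
circle(B,4.00) ∩ circle(D,6.00): a=0.0495, h=3.9997
  candidates: C₊=(0.1487,1.3273) cross=18.086; C₋=(4.0300,-5.6674) cross=-18.086
  branch - wants cross < 0 → take C=(4.0300,-5.6674) (cross=-18.086)
ex = (C−B)/|BC| = (0.4960,-0.8683); ey = (0.8683,0.4960)
P = B + 3.05·ex + -1.81·ey = (1.9871,-5.7402)

1.99 -5.74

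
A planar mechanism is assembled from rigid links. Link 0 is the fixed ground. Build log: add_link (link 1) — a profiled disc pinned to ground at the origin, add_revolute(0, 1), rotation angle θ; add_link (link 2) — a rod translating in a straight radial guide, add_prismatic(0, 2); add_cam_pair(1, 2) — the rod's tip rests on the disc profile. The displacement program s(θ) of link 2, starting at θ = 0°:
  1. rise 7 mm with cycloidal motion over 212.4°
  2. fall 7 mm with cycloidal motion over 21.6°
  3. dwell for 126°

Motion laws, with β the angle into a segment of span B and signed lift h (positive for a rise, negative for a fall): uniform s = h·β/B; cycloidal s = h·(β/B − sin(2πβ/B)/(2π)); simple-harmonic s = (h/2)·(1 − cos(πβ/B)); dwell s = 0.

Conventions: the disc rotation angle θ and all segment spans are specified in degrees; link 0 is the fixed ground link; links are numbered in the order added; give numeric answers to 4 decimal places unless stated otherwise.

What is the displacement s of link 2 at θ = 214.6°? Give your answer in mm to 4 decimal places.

seg 1 [0°–212.4°] cycloidal, h=7: full span → s += 7 → s = 7.0000
seg 2 [212.4°–234°] cycloidal, h=-7: θ=214.6° here. β=2.2, B=21.6. -7·(0.1019 − sin(2π·0.1019)/(2π)) = -0.0477 → s = 6.9523

6.9523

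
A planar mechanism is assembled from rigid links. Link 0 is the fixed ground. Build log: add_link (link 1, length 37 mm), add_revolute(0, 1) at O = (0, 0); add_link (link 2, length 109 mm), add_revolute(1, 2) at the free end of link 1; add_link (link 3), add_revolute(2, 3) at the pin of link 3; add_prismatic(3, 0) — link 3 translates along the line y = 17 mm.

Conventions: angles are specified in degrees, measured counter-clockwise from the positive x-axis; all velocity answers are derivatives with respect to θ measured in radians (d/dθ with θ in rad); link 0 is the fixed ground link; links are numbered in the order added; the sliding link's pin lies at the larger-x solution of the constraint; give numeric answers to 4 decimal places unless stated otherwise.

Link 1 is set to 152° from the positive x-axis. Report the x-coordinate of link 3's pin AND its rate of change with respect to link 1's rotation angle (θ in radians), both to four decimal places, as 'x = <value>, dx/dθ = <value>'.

geometry: r = 37 mm, L = 109 mm, e = 17 mm
crank pin P = (r cos θ, r sin θ) = (-32.669061, 17.370448)
h = r sin θ − e = 17.370448 − 17 = 0.370448
x = r cos θ + √(L² − h²) = -32.669061 + 108.999370 = 76.330310
dx/dθ = −r sin θ − h·r cos θ/√(L² − h²) (θ in radians; h = 0.370448) = -17.259418

x = 76.3303, dx/dθ = -17.2594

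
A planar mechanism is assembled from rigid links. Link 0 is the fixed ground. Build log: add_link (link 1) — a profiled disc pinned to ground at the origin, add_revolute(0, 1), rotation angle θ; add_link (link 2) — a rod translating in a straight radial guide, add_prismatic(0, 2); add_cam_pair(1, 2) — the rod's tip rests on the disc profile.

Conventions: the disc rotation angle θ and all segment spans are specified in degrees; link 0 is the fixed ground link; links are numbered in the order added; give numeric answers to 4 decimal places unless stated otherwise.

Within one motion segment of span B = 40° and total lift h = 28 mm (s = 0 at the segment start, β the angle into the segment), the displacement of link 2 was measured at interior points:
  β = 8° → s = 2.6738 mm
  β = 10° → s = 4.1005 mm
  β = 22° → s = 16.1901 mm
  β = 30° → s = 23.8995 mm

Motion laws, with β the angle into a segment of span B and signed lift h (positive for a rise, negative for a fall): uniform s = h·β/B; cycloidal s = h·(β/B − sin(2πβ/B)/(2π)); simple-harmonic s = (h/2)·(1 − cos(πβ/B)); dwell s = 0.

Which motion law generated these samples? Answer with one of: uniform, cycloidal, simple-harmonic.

candidates at β/B = r: uniform s = h·r (linear in β); cycloidal s = h·(r − sin(2πr)/(2π)); simple-harmonic s = (h/2)(1 − cos(πr))
β=8°: printed 2.6738 | uniform 5.6000, cycloidal 1.3618, simple-harmonic 2.6738
β=10°: printed 4.1005 | uniform 7.0000, cycloidal 2.5437, simple-harmonic 4.1005
β=22°: printed 16.1901 | uniform 15.4000, cycloidal 16.7771, simple-harmonic 16.1901
β=30°: printed 23.8995 | uniform 21.0000, cycloidal 25.4563, simple-harmonic 23.8995
only one law matches every sample → simple-harmonic

simple-harmonic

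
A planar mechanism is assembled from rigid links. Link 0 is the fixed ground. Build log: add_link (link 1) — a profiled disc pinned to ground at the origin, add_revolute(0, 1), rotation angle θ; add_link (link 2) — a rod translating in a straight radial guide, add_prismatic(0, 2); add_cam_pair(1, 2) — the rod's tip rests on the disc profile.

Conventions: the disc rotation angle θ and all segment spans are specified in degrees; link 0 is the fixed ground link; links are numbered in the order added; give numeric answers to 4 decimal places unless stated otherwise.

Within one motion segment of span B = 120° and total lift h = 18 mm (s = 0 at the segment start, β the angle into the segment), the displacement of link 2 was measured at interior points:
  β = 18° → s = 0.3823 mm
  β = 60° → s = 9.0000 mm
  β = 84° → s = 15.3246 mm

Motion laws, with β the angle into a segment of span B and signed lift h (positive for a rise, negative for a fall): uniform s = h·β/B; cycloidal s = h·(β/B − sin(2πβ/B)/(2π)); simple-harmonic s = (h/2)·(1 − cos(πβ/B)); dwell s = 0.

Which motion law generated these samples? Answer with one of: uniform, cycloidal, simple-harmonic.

candidates at β/B = r: uniform s = h·r (linear in β); cycloidal s = h·(r − sin(2πr)/(2π)); simple-harmonic s = (h/2)(1 − cos(πr))
β=18°: printed 0.3823 | uniform 2.7000, cycloidal 0.3823, simple-harmonic 0.9809
β=60°: printed 9.0000 | uniform 9.0000, cycloidal 9.0000, simple-harmonic 9.0000
β=84°: printed 15.3246 | uniform 12.6000, cycloidal 15.3246, simple-harmonic 14.2901
only one law matches every sample → cycloidal

cycloidal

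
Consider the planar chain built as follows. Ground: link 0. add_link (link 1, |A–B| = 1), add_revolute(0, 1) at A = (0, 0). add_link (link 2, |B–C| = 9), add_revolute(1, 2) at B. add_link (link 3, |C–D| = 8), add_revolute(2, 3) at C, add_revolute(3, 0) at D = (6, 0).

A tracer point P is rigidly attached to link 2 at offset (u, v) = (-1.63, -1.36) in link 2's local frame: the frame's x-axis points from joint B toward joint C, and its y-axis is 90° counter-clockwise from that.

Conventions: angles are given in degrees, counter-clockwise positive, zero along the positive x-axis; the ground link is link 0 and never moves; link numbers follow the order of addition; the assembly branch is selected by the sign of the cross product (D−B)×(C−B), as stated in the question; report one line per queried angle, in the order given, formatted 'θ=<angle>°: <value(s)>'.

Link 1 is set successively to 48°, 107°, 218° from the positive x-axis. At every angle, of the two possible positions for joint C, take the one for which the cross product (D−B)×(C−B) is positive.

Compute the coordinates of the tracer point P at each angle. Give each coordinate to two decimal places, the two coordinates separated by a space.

A=(0,0), D=(6.00,0)
θ=48°: B = A + 1.00·(cos48°, sin48°) = (0.6691, 0.7431)
θ=48°: |BD| = 5.3824
θ=48°: circle(B,9.00) ∩ circle(D,8.00): a=4.2704, h=7.9223
θ=48°:   candidates: C₊=(5.9925,8.0000) cross=42.641; C₋=(3.8048,-7.6929) cross=-42.641
θ=48°:   branch + wants cross > 0 → take C=(5.9925,8.0000) (cross=42.641)
θ=48°: ex = (C−B)/|BC| = (0.5915,0.8063); ey = (-0.8063,0.5915)
θ=48°: P = B + -1.63·ex + -1.36·ey = (0.8016,-1.3756)
θ=107°: B = A + 1.00·(cos107°, sin107°) = (-0.2924, 0.9563)
θ=107°: |BD| = 6.3646
θ=107°: circle(B,9.00) ∩ circle(D,8.00): a=4.5178, h=7.7839
θ=107°:   candidates: C₊=(5.3437,7.9730) cross=49.542; C₋=(3.0046,-7.4181) cross=-49.542
θ=107°:   branch + wants cross > 0 → take C=(5.3437,7.9730) (cross=49.542)
θ=107°: ex = (C−B)/|BC| = (0.6262,0.7796); ey = (-0.7796,0.6262)
θ=107°: P = B + -1.63·ex + -1.36·ey = (-0.2528,-1.1662)
θ=218°: B = A + 1.00·(cos218°, sin218°) = (-0.7880, -0.6157)
θ=218°: |BD| = 6.8159
θ=218°: circle(B,9.00) ∩ circle(D,8.00): a=4.6550, h=7.7026
θ=218°:   candidates: C₊=(3.1522,7.4760) cross=52.500; C₋=(4.5437,-7.8663) cross=-52.500
θ=218°:   branch + wants cross > 0 → take C=(3.1522,7.4760) (cross=52.500)
θ=218°: ex = (C−B)/|BC| = (0.4378,0.8991); ey = (-0.8991,0.4378)
θ=218°: P = B + -1.63·ex + -1.36·ey = (-0.2789,-2.6766)

θ=48°: 0.80 -1.38
θ=107°: -0.25 -1.17
θ=218°: -0.28 -2.68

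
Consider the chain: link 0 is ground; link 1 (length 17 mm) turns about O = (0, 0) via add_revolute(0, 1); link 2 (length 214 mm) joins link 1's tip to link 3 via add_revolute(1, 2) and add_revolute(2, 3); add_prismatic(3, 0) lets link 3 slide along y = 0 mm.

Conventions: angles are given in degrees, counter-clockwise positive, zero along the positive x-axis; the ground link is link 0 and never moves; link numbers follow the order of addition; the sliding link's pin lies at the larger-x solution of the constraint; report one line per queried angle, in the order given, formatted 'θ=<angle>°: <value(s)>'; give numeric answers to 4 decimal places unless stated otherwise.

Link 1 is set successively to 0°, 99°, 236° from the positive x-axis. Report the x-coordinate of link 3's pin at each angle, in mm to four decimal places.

geometry: r = 17 mm, L = 214 mm, e = 0 mm
θ=0°: crank pin P = (r cos θ, r sin θ) = (17.000000, 0.000000)
θ=0°: h = r sin θ − e = 0.000000 − 0 = 0.000000
θ=0°: x = r cos θ + √(L² − h²) = 17.000000 + 214.000000 = 231.000000
θ=99°: crank pin P = (r cos θ, r sin θ) = (-2.659386, 16.790702)
θ=99°: h = r sin θ − e = 16.790702 − 0 = 16.790702
θ=99°: x = r cos θ + √(L² − h²) = -2.659386 + 213.340274 = 210.680888
θ=236°: crank pin P = (r cos θ, r sin θ) = (-9.506279, -14.093639)
θ=236°: h = r sin θ − e = -14.093639 − 0 = -14.093639
θ=236°: x = r cos θ + √(L² − h²) = -9.506279 + 213.535405 = 204.029126

θ=0°: 231.0000
θ=99°: 210.6809
θ=236°: 204.0291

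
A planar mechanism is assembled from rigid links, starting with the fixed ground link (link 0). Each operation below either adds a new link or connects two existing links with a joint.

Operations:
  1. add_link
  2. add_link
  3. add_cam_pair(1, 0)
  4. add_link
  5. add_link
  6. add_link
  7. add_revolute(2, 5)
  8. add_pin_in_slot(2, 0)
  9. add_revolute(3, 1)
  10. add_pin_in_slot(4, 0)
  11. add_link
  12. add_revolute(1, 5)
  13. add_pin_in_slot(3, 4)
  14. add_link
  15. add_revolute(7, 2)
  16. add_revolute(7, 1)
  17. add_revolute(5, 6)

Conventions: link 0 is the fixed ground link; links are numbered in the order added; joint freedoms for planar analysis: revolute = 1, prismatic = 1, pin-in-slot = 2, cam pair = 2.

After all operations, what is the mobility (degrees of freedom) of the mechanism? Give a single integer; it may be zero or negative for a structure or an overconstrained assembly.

ground; <1,0,0>
#1 <2,0,0>
#2 <3,0,0>
C:1↔0 J2 <3,0,1>
#3 <4,0,1>
#4 <5,0,1>
#5 <6,0,1>
R:2↔5 J1 <6,1,1>
PS:2↔0 J2 <6,1,2>
R:3↔1 J1 <6,2,2>
PS:4↔0 J2 <6,2,3>
#6 <7,2,3>
R:1↔5 J1 <7,3,3>
PS:3↔4 J2 <7,3,4>
#7 <8,3,4>
R:7↔2 J1 <8,4,4>
R:7↔1 J1 <8,5,4>
R:5↔6 J1 <8,6,4>
3×7 − 2×6 − 1×4 = 5

M = 5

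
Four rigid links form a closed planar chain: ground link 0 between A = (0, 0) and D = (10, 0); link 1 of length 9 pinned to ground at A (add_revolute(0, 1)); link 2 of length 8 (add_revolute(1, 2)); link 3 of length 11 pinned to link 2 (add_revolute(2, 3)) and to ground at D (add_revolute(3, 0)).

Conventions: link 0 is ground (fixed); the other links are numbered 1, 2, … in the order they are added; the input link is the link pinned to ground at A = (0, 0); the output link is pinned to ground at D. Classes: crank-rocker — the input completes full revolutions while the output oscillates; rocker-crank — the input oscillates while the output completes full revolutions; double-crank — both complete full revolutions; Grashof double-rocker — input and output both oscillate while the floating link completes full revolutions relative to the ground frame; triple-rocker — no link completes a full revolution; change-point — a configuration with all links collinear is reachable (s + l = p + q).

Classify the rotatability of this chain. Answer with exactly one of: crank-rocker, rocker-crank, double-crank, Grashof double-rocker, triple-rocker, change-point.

lengths: ground=10, input=9, coupler=8, output=11
sorted: s=8 (shortest), l=11 (longest), p+q=19
s + l = 19 vs p + q = 19
s + l = p + q → change-point (collinear configuration reachable)

change-point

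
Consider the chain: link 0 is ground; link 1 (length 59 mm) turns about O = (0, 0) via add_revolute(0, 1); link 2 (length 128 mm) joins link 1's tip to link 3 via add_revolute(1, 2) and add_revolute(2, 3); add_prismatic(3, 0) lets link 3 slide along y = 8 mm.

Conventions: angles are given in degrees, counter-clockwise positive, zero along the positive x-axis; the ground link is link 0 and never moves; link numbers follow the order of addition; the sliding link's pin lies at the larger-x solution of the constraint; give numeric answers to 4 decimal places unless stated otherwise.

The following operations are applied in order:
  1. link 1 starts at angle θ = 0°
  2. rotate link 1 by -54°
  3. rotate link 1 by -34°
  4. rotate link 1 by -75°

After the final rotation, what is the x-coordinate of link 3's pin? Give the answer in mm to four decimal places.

geometry: r = 59 mm, L = 128 mm, e = 8 mm; θ starts at 0°
rotate link 1 by -54°: θ ← 0° -54° = -54°
rotate link 1 by -34°: θ ← -54° -34° = -88°
rotate link 1 by -75°: θ ← -88° -75° = -163°
crank pin P = (r cos θ, r sin θ) = (-56.421981, -17.249931)
h = r sin θ − e = -17.249931 − 8 = -25.249931
x = r cos θ + √(L² − h²) = -56.421981 + 125.484824 = 69.062843

69.0628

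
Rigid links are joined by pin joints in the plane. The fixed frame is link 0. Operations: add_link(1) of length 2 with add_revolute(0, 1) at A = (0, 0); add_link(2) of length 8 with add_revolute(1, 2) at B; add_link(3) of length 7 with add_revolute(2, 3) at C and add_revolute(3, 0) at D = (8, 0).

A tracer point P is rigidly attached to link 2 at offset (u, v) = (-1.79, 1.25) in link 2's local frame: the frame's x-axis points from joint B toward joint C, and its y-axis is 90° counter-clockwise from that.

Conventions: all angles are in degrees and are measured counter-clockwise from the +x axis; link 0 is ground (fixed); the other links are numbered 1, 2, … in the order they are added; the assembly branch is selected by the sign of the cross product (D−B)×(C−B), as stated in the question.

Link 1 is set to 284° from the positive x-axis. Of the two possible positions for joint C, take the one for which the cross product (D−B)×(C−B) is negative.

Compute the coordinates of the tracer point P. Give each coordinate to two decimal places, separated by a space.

A=(0,0), D=(8.00,0)
B = A + 2.00·(cos284°, sin284°) = (0.4838, -1.9406)
|BD| = 7.7626
circle(B,8.00) ∩ circle(D,7.00): a=4.8475, h=6.3641
  candidates: C₊=(3.5864,5.4333) cross=49.402; C₋=(6.7684,-6.8908) cross=-49.402
  branch - wants cross < 0 → take C=(6.7684,-6.8908) (cross=-49.402)
ex = (C−B)/|BC| = (0.7856,-0.6188); ey = (0.6188,0.7856)
P = B + -1.79·ex + 1.25·ey = (-0.1489,0.1490)

-0.15 0.15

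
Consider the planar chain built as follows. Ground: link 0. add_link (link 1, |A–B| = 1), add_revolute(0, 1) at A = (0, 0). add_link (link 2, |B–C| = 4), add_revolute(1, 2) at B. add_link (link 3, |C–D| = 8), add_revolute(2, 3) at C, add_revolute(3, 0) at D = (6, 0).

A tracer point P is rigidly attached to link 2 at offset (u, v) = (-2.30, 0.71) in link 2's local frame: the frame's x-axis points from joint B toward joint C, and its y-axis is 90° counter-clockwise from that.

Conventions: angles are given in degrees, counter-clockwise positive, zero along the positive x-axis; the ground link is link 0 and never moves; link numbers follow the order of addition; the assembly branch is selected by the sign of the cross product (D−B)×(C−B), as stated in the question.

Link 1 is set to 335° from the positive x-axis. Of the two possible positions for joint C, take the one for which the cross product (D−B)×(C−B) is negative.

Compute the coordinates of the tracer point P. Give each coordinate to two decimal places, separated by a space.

A=(0,0), D=(6.00,0)
B = A + 1.00·(cos335°, sin335°) = (0.9063, -0.4226)
|BD| = 5.1112
circle(B,4.00) ∩ circle(D,8.00): a=-2.1400, h=3.3794
  candidates: C₊=(-1.5058,2.7683) cross=17.273; C₋=(-0.9469,-3.9674) cross=-17.273
  branch - wants cross < 0 → take C=(-0.9469,-3.9674) (cross=-17.273)
ex = (C−B)/|BC| = (-0.4633,-0.8862); ey = (0.8862,-0.4633)
P = B + -2.30·ex + 0.71·ey = (2.6011,1.2867)

2.60 1.29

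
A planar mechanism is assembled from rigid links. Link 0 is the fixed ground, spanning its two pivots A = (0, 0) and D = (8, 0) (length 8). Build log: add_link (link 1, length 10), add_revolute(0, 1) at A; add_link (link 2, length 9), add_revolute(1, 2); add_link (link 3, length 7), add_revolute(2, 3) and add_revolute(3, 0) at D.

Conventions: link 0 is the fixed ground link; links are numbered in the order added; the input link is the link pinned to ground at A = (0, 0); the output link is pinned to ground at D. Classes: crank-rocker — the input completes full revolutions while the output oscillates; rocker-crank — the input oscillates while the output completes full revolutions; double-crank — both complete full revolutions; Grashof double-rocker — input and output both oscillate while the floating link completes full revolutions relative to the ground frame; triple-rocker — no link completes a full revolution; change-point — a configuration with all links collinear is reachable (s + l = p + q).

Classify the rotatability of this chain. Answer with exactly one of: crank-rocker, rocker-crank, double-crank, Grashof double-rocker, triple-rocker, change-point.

lengths: ground=8, input=10, coupler=9, output=7
sorted: s=7 (shortest), l=10 (longest), p+q=17
s + l = 17 vs p + q = 17
s + l = p + q → change-point (collinear configuration reachable)

change-point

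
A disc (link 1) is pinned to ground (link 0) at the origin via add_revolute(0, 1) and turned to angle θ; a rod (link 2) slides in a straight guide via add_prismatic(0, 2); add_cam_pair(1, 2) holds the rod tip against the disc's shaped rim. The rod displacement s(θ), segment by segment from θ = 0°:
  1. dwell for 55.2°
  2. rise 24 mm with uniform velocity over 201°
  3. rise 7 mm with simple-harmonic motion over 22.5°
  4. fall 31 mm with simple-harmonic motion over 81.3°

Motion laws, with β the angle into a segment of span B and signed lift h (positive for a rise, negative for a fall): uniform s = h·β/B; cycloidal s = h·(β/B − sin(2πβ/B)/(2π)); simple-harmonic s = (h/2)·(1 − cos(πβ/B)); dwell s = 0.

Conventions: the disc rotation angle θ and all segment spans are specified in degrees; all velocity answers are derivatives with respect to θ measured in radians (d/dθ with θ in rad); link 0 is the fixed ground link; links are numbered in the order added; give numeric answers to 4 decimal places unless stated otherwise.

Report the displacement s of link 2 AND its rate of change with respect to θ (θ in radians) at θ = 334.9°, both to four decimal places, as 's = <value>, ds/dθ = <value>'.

segment 1 (0° to 55.2°, dwell): s unchanged at 0.0000
segment 2 (55.2° to 256.2°, uniform, h = 24) is passed completely: s = 0.0000 + (24) = 24.0000
segment 3 (256.2° to 278.7°, simple-harmonic, h = 7) is passed completely: s = 24.0000 + (7) = 31.0000
θ = 334.9° falls in segment 4 (278.7° to 360°, simple-harmonic, h = -31): β = 334.9 − 278.7 = 56.2°, B = 81.3°; Δs = -31/2·(1 − cos(π·0.6913)) = -24.2632; s = 31.0000 − 24.2632 = 6.7368
velocity in seg [278.7°–360°] (simple-harmonic), θ in radians: β = 56.2° = 0.9809 rad, B = 81.3° = 1.4190 rad; ds/dθ = (πh/(2B)) sin(πβ/B) = (π·(-31)/(2·1.4190)) sin(π·0.6913) = -28.306210 mm/rad

s = 6.7368, ds/dθ = -28.3062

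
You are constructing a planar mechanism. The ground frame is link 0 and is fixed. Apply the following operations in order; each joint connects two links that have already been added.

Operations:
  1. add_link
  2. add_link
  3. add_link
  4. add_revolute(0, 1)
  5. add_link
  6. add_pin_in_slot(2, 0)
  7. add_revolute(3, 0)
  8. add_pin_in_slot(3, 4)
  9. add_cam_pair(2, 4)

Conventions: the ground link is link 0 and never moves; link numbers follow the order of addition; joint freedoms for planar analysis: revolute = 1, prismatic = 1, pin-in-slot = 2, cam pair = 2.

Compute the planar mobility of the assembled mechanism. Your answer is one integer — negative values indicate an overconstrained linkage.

ground; <1,0,0>
#1 <2,0,0>
#2 <3,0,0>
#3 <4,0,0>
R:0↔1 J1 <4,1,0>
#4 <5,1,0>
PS:2↔0 J2 <5,1,1>
R:3↔0 J1 <5,2,1>
PS:3↔4 J2 <5,2,2>
C:2↔4 J2 <5,2,3>
3×4 − 2×2 − 1×3 = 5

M = 5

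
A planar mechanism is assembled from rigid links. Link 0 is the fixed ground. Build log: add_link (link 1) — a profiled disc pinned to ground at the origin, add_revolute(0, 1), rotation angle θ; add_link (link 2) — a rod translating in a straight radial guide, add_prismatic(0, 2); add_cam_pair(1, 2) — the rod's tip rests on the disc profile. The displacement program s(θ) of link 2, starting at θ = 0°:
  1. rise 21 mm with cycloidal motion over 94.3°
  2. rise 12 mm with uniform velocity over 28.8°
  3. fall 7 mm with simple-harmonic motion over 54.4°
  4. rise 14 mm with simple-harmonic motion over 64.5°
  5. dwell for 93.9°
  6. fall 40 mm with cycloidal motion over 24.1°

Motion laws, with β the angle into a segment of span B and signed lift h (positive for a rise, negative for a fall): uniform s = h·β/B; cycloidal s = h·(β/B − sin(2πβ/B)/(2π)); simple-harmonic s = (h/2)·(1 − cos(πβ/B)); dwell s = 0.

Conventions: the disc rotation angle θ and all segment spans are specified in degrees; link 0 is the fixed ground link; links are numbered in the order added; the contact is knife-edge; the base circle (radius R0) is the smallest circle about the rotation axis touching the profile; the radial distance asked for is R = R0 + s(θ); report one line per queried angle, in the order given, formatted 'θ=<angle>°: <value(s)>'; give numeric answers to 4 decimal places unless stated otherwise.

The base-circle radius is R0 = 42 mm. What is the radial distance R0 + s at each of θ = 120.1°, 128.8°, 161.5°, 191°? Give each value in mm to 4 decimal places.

seg 1 [0°–94.3°] cycloidal, h=21: full span → s += 21 → s = 21.0000
seg 2 [94.3°–123.1°] uniform, h=12: θ=120.1° here. β=25.8, B=28.8. 12·25.8/28.8 = 10.7500 → s = 31.7500
seg 2 [94.3°–123.1°] uniform, h=12: full span → s += 12 → s = 33.0000
seg 3 [123.1°–177.5°] simple-harmonic, h=-7: θ=128.8° here. β=5.7, B=54.4. -7/2·(1 − cos(π·0.1048)) = -0.1879 → s = 32.8121
seg 3 [123.1°–177.5°] simple-harmonic, h=-7: θ=161.5° here. β=38.4, B=54.4. -7/2·(1 − cos(π·0.7059)) = -5.6092 → s = 27.3908
seg 3 [123.1°–177.5°] simple-harmonic, h=-7: full span → s += -7 → s = 26.0000
seg 4 [177.5°–242°] simple-harmonic, h=14: θ=191° here. β=13.5, B=64.5. 14/2·(1 − cos(π·0.2093)) = 1.4595 → s = 27.4595
θ=120.1°: R = R0 + s = 42 + 31.7500 = 73.7500
θ=128.8°: R = R0 + s = 42 + 32.8121 = 74.8121
θ=161.5°: R = R0 + s = 42 + 27.3908 = 69.3908
θ=191°: R = R0 + s = 42 + 27.4595 = 69.4595

θ=120.1°: 73.7500
θ=128.8°: 74.8121
θ=161.5°: 69.3908
θ=191°: 69.4595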